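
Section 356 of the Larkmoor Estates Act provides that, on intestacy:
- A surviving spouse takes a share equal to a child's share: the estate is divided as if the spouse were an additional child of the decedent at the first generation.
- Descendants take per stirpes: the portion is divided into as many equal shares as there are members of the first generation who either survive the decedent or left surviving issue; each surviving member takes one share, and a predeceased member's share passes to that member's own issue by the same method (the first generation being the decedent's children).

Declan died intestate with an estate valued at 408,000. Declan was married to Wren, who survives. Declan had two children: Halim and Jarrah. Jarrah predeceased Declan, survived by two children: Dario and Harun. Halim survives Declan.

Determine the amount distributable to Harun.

The spouse counts as an additional share at the children's level, so there are 3 primary shares of 136,000. Wren takes one such share (136,000).
The children's combined portion (272,000) is divided into 2 shares of 136,000: Halim takes 136,000; Jarrah's 136,000 share passes to Jarrah's issue.
Jarrah's share (136,000) is divided into 2 shares of 68,000: Dario and Harun each take 68,000.

Harun receives 68,000.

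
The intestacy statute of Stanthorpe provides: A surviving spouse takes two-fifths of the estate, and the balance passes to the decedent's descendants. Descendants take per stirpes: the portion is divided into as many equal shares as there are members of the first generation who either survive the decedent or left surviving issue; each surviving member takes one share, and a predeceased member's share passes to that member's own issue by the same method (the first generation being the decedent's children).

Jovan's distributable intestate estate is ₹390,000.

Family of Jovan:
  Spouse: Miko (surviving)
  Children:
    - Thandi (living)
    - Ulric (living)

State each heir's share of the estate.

Miko: ₹156,000; Thandi: ₹117,000; Ulric: ₹117,000

Miko takes two-fifths of ₹390,000 = ₹156,000. The remaining ₹234,000 passes to the descendants.
The descendants' portion (₹234,000) is divided into 2 shares of ₹117,000: Thandi and Ulric each take ₹117,000.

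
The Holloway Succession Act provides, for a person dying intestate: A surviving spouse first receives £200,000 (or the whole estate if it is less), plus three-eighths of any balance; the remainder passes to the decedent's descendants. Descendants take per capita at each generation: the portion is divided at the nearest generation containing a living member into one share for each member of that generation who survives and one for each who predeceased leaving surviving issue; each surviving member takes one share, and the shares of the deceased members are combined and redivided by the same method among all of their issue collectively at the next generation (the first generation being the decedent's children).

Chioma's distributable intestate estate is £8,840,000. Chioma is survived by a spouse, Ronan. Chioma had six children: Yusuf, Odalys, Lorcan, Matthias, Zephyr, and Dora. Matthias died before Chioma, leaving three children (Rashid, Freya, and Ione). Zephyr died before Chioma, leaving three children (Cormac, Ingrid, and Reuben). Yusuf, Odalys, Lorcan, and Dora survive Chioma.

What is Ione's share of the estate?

Ione receives £300,000.

Ronan first takes £200,000, leaving a balance of £8,640,000. Ronan then takes three-eighths of the balance (£3,240,000), for a total of £3,440,000. The remaining £5,400,000 passes to the descendants.
The descendants' portion (£5,400,000) is divided at the children's generation into 6 shares of £900,000. Yusuf, Odalys, Lorcan, and Dora each take £900,000. The 2 shares of the deceased (Matthias and Zephyr) are combined into a pool of £1,800,000.
That pool (£1,800,000) is divided at the grandchildren's generation equally among Rashid, Freya, Ione, Cormac, Ingrid, and Reuben: £300,000 each.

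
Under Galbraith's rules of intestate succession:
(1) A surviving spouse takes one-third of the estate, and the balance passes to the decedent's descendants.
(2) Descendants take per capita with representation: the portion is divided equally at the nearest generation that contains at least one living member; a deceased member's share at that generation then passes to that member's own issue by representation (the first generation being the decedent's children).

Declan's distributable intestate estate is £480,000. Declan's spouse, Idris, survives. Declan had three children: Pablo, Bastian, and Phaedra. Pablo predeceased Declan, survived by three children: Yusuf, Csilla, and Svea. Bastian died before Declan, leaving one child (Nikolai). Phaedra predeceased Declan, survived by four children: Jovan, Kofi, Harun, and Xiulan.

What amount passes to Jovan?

Idris takes one-third of £480,000 = £160,000. The remaining £320,000 passes to the descendants.
No child survives, so the initial division is made at the grandchildren's generation.
The descendants' portion (£320,000) is divided into 8 shares of £40,000: Yusuf, Csilla, Svea, Nikolai, Jovan, Kofi, Harun, and Xiulan each take £40,000.

Jovan receives £40,000.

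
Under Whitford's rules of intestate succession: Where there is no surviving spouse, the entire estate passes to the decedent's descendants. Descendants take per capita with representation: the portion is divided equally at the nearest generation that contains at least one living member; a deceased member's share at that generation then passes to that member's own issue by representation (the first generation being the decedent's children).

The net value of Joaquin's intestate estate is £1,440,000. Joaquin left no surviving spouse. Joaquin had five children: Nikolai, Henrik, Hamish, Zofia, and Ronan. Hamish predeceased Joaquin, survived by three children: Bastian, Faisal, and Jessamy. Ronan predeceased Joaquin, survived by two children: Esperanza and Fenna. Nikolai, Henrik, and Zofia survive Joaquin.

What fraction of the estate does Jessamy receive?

The entire £1,440,000 passes to the descendants.
That amount (£1,440,000) is divided into 5 shares of £288,000: Nikolai, Henrik, and Zofia each take £288,000; Hamish's £288,000 share passes to Hamish's issue; Ronan's £288,000 share passes to Ronan's issue.
Hamish's share (£288,000) is divided into 3 shares of £96,000: Bastian, Faisal, and Jessamy each take £96,000.
Ronan's share (£288,000) is divided into 2 shares of £144,000: Esperanza and Fenna each take £144,000.

Jessamy receives 1/15 of the estate.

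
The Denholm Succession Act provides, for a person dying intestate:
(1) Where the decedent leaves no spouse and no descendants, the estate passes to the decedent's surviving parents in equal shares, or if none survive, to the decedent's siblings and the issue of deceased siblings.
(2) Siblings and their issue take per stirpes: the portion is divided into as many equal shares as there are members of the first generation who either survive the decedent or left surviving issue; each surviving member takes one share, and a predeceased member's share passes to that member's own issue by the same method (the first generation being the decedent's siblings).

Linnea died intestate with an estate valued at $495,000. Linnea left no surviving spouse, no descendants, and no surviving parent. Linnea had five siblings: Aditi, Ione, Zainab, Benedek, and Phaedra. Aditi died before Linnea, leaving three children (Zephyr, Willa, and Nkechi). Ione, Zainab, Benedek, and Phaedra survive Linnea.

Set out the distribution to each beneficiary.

The entire $495,000 passes to the siblings and their issue.
That amount ($495,000) is divided into 5 shares of $99,000: Ione, Zainab, Benedek, and Phaedra each take $99,000; Aditi's $99,000 share passes to Aditi's issue.
Aditi's share ($99,000) is divided into 3 shares of $33,000: Zephyr, Willa, and Nkechi each take $33,000.

Zephyr: $33,000; Willa: $33,000; Nkechi: $33,000; Ione: $99,000; Zainab: $99,000; Benedek: $99,000; Phaedra: $99,000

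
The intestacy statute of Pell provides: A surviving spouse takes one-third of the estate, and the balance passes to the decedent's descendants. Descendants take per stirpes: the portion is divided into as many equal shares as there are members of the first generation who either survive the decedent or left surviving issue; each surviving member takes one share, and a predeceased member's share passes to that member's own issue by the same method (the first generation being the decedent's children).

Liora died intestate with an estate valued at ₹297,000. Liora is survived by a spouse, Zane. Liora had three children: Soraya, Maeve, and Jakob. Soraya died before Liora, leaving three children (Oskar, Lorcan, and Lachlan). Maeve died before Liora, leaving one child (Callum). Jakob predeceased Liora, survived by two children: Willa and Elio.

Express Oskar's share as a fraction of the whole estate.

Zane takes one-third of ₹297,000 = ₹99,000. The remaining ₹198,000 passes to the descendants.
The descendants' portion (₹198,000) is divided into 3 shares of ₹66,000: Soraya's ₹66,000 share passes to Soraya's issue; Maeve's ₹66,000 share passes to Maeve's issue; Jakob's ₹66,000 share passes to Jakob's issue.
Soraya's share (₹66,000) is divided into 3 shares of ₹22,000: Oskar, Lorcan, and Lachlan each take ₹22,000.
Maeve's share (₹66,000) passes entirely to Callum.
Jakob's share (₹66,000) is divided into 2 shares of ₹33,000: Willa and Elio each take ₹33,000.

Oskar receives 2/27 of the estate.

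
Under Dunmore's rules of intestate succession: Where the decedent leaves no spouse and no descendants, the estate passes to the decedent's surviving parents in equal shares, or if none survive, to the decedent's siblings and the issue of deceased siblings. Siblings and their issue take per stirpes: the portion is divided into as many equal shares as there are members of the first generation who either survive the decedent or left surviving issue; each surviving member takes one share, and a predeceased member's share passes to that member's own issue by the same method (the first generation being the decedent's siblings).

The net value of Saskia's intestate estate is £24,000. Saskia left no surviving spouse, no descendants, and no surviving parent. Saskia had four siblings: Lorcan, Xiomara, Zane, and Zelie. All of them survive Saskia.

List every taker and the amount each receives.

The entire £24,000 passes to the siblings and their issue.
That amount (£24,000) is divided into 4 shares of £6,000: Lorcan, Xiomara, Zane, and Zelie each take £6,000.

Lorcan: £6,000; Xiomara: £6,000; Zane: £6,000; Zelie: £6,000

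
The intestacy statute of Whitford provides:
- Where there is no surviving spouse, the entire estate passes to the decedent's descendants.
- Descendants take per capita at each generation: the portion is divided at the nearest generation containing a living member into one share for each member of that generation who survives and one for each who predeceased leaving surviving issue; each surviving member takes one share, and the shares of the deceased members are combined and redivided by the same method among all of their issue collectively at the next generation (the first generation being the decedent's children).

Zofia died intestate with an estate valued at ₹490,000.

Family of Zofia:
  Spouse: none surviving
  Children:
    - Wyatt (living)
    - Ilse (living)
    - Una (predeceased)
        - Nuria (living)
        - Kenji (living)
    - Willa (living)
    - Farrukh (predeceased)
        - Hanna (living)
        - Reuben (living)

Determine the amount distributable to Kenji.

Kenji receives ₹49,000.

The entire ₹490,000 passes to the descendants.
That amount (₹490,000) is divided at the children's generation into 5 shares of ₹98,000. Wyatt, Ilse, and Willa each take ₹98,000. The 2 shares of the deceased (Una and Farrukh) are combined into a pool of ₹196,000.
That pool (₹196,000) is divided at the grandchildren's generation equally among Nuria, Kenji, Hanna, and Reuben: ₹49,000 each.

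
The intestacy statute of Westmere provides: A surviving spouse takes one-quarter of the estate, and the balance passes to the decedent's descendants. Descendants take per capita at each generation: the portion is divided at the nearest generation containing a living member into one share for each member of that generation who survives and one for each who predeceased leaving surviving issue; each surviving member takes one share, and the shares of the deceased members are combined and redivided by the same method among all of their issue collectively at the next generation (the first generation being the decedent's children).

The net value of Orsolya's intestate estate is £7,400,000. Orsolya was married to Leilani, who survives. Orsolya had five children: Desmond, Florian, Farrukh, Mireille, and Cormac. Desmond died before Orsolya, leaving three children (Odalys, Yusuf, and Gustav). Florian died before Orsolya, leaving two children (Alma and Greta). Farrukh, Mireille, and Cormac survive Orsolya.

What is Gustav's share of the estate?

Leilani takes one-quarter of £7,400,000 = £1,850,000. The remaining £5,550,000 passes to the descendants.
The descendants' portion (£5,550,000) is divided at the children's generation into 5 shares of £1,110,000. Farrukh, Mireille, and Cormac each take £1,110,000. The 2 shares of the deceased (Desmond and Florian) are combined into a pool of £2,220,000.
That pool (£2,220,000) is divided at the grandchildren's generation equally among Odalys, Yusuf, Gustav, Alma, and Greta: £444,000 each.

Gustav receives £444,000.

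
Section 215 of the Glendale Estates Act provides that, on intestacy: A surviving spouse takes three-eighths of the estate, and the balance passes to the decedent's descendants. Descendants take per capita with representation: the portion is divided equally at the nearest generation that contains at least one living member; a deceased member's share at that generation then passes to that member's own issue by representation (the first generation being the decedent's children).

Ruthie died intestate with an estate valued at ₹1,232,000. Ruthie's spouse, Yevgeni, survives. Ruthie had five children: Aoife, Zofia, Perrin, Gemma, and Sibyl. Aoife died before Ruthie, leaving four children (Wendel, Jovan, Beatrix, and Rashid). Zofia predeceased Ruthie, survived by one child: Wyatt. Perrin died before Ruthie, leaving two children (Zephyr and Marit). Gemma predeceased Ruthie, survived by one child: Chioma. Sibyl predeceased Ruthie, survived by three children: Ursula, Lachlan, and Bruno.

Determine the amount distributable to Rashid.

Rashid receives ₹70,000.

Yevgeni takes three-eighths of ₹1,232,000 = ₹462,000. The remaining ₹770,000 passes to the descendants.
No child survives, so the initial division is made at the grandchildren's generation.
The descendants' portion (₹770,000) is divided into 11 shares of ₹70,000: Wendel, Jovan, Beatrix, Rashid, Wyatt, Zephyr, Marit, Chioma, Ursula, Lachlan, and Bruno each take ₹70,000.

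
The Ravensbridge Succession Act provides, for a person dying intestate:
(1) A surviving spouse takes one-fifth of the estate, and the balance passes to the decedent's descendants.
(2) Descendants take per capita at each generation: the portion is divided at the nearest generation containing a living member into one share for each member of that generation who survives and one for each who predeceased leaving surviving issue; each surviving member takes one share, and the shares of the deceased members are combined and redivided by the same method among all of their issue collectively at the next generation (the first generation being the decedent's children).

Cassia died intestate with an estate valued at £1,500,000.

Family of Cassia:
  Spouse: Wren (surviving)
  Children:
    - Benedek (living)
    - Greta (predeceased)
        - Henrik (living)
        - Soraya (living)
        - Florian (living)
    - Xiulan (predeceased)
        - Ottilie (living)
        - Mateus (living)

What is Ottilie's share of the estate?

Ottilie receives £160,000.

Wren takes one-fifth of £1,500,000 = £300,000. The remaining £1,200,000 passes to the descendants.
The descendants' portion (£1,200,000) is divided at the children's generation into 3 shares of £400,000. Benedek takes £400,000. The 2 shares of the deceased (Greta and Xiulan) are combined into a pool of £800,000.
That pool (£800,000) is divided at the grandchildren's generation equally among Henrik, Soraya, Florian, Ottilie, and Mateus: £160,000 each.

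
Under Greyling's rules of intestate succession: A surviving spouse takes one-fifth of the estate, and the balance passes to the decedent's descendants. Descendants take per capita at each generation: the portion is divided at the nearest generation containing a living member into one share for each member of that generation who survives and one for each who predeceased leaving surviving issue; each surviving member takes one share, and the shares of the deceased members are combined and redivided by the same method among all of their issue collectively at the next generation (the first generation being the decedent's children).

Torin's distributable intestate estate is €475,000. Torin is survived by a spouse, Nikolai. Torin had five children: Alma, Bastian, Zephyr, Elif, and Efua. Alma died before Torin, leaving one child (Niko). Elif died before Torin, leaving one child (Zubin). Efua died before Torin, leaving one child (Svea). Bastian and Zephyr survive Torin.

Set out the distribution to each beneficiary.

Nikolai: €95,000; Niko: €76,000; Bastian: €76,000; Zephyr: €76,000; Zubin: €76,000; Svea: €76,000

Nikolai takes one-fifth of €475,000 = €95,000. The remaining €380,000 passes to the descendants.
The descendants' portion (€380,000) is divided at the children's generation into 5 shares of €76,000. Bastian and Zephyr each take €76,000. The 3 shares of the deceased (Alma, Elif, and Efua) are combined into a pool of €228,000.
That pool (€228,000) is divided at the grandchildren's generation equally among Niko, Zubin, and Svea: €76,000 each.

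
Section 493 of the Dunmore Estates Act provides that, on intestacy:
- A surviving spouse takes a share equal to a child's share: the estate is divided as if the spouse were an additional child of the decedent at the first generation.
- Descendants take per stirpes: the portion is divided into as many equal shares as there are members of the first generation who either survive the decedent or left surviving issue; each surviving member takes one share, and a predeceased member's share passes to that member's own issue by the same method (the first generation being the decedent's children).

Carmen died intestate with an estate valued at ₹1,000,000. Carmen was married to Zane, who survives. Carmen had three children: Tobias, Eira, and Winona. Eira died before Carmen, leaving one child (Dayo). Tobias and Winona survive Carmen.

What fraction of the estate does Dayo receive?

The spouse counts as an additional share at the children's level, so there are 4 primary shares of ₹250,000. Zane takes one such share (₹250,000).
The children's combined portion (₹750,000) is divided into 3 shares of ₹250,000: Tobias and Winona each take ₹250,000; Eira's ₹250,000 share passes to Eira's issue.
Eira's share (₹250,000) passes entirely to Dayo.

Dayo receives 1/4 of the estate.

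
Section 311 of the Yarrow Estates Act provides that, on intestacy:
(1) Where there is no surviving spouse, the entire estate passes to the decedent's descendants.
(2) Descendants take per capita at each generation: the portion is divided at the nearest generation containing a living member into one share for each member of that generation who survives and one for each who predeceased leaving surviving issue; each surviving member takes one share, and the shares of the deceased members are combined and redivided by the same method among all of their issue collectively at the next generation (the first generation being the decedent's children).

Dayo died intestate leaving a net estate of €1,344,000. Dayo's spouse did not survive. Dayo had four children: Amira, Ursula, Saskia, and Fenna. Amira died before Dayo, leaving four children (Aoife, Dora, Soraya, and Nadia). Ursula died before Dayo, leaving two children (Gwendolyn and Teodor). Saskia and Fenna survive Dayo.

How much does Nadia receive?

Nadia receives €112,000.

The entire €1,344,000 passes to the descendants.
That amount (€1,344,000) is divided at the children's generation into 4 shares of €336,000. Saskia and Fenna each take €336,000. The 2 shares of the deceased (Amira and Ursula) are combined into a pool of €672,000.
That pool (€672,000) is divided at the grandchildren's generation equally among Aoife, Dora, Soraya, Nadia, Gwendolyn, and Teodor: €112,000 each.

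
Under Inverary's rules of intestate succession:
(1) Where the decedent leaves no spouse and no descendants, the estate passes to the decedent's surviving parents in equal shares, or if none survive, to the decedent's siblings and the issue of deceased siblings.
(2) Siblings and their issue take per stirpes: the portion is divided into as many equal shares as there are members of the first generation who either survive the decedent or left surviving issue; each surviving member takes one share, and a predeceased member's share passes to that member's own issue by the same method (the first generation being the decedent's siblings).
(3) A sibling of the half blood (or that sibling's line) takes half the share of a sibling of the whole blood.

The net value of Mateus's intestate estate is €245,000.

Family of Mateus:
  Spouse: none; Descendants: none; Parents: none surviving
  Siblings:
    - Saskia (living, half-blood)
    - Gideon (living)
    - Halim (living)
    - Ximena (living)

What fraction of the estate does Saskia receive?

Saskia receives 1/7 of the estate.

The entire €245,000 passes to the siblings and their issue.
Counting each half-blood sibling's line as half a unit, there are 7/2 units in €245,000, so one unit is €70,000. Whole-blood lines (Gideon, Halim, and Ximena) take €70,000 each; half-blood lines (Saskia) take €35,000 each.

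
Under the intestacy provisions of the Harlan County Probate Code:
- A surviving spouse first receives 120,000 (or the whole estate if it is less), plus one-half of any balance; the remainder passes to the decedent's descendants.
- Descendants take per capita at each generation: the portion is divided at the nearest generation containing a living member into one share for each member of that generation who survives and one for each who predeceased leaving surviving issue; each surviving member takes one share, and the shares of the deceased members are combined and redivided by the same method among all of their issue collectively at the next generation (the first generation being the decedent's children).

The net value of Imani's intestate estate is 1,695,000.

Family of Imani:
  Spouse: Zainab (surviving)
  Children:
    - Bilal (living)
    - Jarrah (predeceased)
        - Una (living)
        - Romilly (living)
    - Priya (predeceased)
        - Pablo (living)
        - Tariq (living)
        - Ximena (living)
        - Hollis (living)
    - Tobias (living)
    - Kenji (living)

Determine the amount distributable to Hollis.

Zainab first takes 120,000, leaving a balance of 1,575,000. Zainab then takes one-half of the balance (787,500), for a total of 907,500. The remaining 787,500 passes to the descendants.
The descendants' portion (787,500) is divided at the children's generation into 5 shares of 157,500. Bilal, Tobias, and Kenji each take 157,500. The 2 shares of the deceased (Jarrah and Priya) are combined into a pool of 315,000.
That pool (315,000) is divided at the grandchildren's generation equally among Una, Romilly, Pablo, Tariq, Ximena, and Hollis: 52,500 each.

Hollis receives 52,500.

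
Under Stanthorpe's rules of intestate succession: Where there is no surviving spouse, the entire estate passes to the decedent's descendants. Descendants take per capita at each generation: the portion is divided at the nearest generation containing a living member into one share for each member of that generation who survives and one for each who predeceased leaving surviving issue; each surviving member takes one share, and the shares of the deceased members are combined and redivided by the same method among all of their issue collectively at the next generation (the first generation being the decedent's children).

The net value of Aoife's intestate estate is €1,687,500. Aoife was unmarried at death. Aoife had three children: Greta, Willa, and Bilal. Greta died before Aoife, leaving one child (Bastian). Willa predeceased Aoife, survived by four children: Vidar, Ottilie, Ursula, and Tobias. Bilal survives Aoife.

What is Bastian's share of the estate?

Bastian receives €225,000.

The entire €1,687,500 passes to the descendants.
That amount (€1,687,500) is divided at the children's generation into 3 shares of €562,500. Bilal takes €562,500. The 2 shares of the deceased (Greta and Willa) are combined into a pool of €1,125,000.
That pool (€1,125,000) is divided at the grandchildren's generation equally among Bastian, Vidar, Ottilie, Ursula, and Tobias: €225,000 each.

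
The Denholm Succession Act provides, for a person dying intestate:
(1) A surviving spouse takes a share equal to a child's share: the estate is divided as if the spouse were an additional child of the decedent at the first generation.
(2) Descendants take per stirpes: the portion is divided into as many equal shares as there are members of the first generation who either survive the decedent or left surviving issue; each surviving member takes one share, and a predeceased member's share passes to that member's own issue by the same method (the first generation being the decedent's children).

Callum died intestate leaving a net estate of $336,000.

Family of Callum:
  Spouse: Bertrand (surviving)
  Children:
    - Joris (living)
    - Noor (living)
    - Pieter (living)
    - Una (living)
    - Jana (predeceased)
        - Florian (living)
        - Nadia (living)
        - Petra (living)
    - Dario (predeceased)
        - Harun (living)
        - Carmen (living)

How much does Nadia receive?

Nadia receives $16,000.

The spouse counts as an additional share at the children's level, so there are 7 primary shares of $48,000. Bertrand takes one such share ($48,000).
The children's combined portion ($288,000) is divided into 6 shares of $48,000: Joris, Noor, Pieter, and Una each take $48,000; Jana's $48,000 share passes to Jana's issue; Dario's $48,000 share passes to Dario's issue.
Jana's share ($48,000) is divided into 3 shares of $16,000: Florian, Nadia, and Petra each take $16,000.
Dario's share ($48,000) is divided into 2 shares of $24,000: Harun and Carmen each take $24,000.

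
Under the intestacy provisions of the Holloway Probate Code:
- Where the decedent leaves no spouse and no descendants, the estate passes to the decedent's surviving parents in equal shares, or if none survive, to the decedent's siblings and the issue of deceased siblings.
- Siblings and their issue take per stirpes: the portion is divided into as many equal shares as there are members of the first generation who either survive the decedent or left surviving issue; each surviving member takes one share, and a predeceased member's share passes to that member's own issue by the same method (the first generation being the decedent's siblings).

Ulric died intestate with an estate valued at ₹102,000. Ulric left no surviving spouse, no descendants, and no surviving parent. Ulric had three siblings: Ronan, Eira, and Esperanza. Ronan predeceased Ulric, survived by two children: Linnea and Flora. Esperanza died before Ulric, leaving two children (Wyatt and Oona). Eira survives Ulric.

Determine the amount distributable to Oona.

Oona receives ₹17,000.

The entire ₹102,000 passes to the siblings and their issue.
That amount (₹102,000) is divided into 3 shares of ₹34,000: Eira takes ₹34,000; Ronan's ₹34,000 share passes to Ronan's issue; Esperanza's ₹34,000 share passes to Esperanza's issue.
Ronan's share (₹34,000) is divided into 2 shares of ₹17,000: Linnea and Flora each take ₹17,000.
Esperanza's share (₹34,000) is divided into 2 shares of ₹17,000: Wyatt and Oona each take ₹17,000.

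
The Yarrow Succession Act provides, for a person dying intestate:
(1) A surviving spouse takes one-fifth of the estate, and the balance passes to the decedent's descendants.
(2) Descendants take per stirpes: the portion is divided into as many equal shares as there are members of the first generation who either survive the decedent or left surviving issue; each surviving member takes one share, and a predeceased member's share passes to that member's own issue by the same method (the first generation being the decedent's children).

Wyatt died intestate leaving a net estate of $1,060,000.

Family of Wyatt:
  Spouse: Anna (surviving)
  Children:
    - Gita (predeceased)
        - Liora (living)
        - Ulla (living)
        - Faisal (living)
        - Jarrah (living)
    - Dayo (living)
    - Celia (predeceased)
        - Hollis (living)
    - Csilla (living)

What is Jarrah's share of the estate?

Anna takes one-fifth of $1,060,000 = $212,000. The remaining $848,000 passes to the descendants.
The descendants' portion ($848,000) is divided into 4 shares of $212,000: Dayo and Csilla each take $212,000; Gita's $212,000 share passes to Gita's issue; Celia's $212,000 share passes to Celia's issue.
Gita's share ($212,000) is divided into 4 shares of $53,000: Liora, Ulla, Faisal, and Jarrah each take $53,000.
Celia's share ($212,000) passes entirely to Hollis.

Jarrah receives $53,000.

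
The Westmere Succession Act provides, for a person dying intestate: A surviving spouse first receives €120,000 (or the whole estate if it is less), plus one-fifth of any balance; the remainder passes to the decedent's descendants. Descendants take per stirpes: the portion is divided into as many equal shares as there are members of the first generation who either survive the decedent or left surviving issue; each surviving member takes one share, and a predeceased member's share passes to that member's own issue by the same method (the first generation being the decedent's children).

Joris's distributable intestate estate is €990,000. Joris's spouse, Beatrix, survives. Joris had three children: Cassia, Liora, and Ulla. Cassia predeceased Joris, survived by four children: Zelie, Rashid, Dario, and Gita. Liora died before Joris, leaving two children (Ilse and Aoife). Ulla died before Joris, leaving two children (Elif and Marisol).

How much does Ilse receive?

Ilse receives €116,000.

Beatrix first takes €120,000, leaving a balance of €870,000. Beatrix then takes one-fifth of the balance (€174,000), for a total of €294,000. The remaining €696,000 passes to the descendants.
The descendants' portion (€696,000) is divided into 3 shares of €232,000: Cassia's €232,000 share passes to Cassia's issue; Liora's €232,000 share passes to Liora's issue; Ulla's €232,000 share passes to Ulla's issue.
Cassia's share (€232,000) is divided into 4 shares of €58,000: Zelie, Rashid, Dario, and Gita each take €58,000.
Liora's share (€232,000) is divided into 2 shares of €116,000: Ilse and Aoife each take €116,000.
Ulla's share (€232,000) is divided into 2 shares of €116,000: Elif and Marisol each take €116,000.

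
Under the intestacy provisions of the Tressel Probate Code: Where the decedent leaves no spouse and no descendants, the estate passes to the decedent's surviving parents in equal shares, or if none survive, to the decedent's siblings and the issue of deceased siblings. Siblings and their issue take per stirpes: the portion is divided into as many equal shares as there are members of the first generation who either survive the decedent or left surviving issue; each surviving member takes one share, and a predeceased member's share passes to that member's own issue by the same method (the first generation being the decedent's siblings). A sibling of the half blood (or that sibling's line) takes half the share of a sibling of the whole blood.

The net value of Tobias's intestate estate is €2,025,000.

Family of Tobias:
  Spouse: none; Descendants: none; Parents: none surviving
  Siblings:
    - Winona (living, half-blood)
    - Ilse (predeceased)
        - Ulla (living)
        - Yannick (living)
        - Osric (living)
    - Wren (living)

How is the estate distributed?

The entire €2,025,000 passes to the siblings and their issue.
Counting each half-blood sibling's line as half a unit, there are 5/2 units in €2,025,000, so one unit is €810,000. Whole-blood lines (Ilse and Wren) take €810,000 each; half-blood lines (Winona) take €405,000 each.
Ilse's share (€810,000) is divided into 3 shares of €270,000: Ulla, Yannick, and Osric each take €270,000.

Winona: €405,000; Ulla: €270,000; Yannick: €270,000; Osric: €270,000; Wren: €810,000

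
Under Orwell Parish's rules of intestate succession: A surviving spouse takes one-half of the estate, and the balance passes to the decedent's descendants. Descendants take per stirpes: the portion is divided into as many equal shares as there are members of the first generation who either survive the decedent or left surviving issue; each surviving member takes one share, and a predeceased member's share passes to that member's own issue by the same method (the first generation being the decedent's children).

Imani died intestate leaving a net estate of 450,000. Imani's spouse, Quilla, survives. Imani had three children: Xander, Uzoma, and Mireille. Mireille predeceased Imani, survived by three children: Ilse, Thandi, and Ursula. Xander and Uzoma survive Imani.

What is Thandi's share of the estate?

Thandi receives 25,000.

Quilla takes one-half of 450,000 = 225,000. The remaining 225,000 passes to the descendants.
The descendants' portion (225,000) is divided into 3 shares of 75,000: Xander and Uzoma each take 75,000; Mireille's 75,000 share passes to Mireille's issue.
Mireille's share (75,000) is divided into 3 shares of 25,000: Ilse, Thandi, and Ursula each take 25,000.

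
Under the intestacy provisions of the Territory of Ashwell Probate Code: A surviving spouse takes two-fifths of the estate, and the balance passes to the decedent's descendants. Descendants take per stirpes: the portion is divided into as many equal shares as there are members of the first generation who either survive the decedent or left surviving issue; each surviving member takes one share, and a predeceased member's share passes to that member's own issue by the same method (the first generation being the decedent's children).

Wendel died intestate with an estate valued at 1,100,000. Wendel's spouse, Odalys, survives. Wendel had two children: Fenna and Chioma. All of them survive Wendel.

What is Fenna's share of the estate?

Odalys takes two-fifths of 1,100,000 = 440,000. The remaining 660,000 passes to the descendants.
The descendants' portion (660,000) is divided into 2 shares of 330,000: Fenna and Chioma each take 330,000.

Fenna receives 330,000.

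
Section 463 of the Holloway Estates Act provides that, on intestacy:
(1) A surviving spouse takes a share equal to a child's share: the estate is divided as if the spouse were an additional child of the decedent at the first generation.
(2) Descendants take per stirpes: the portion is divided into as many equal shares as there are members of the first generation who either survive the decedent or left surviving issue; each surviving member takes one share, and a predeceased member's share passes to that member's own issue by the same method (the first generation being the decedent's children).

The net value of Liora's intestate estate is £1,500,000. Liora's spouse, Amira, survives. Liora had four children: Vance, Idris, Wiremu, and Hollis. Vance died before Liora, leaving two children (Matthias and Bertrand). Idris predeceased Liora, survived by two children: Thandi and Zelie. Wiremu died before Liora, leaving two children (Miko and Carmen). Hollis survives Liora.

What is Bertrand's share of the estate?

Bertrand receives £150,000.

The spouse counts as an additional share at the children's level, so there are 5 primary shares of £300,000. Amira takes one such share (£300,000).
The children's combined portion (£1,200,000) is divided into 4 shares of £300,000: Hollis takes £300,000; Vance's £300,000 share passes to Vance's issue; Idris's £300,000 share passes to Idris's issue; Wiremu's £300,000 share passes to Wiremu's issue.
Vance's share (£300,000) is divided into 2 shares of £150,000: Matthias and Bertrand each take £150,000.
Idris's share (£300,000) is divided into 2 shares of £150,000: Thandi and Zelie each take £150,000.
Wiremu's share (£300,000) is divided into 2 shares of £150,000: Miko and Carmen each take £150,000.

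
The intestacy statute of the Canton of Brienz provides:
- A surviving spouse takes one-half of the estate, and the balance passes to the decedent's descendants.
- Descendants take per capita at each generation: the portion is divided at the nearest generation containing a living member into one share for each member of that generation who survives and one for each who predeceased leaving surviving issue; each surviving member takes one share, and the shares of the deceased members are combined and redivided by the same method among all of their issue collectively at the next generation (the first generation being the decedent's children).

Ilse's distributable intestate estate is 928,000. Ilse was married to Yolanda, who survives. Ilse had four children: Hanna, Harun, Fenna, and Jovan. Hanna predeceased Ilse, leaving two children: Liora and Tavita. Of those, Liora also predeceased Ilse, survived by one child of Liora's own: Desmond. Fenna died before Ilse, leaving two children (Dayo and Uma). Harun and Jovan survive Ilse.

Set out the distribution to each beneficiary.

Yolanda takes one-half of 928,000 = 464,000. The remaining 464,000 passes to the descendants.
The descendants' portion (464,000) is divided at the children's generation into 4 shares of 116,000. Harun and Jovan each take 116,000. The 2 shares of the deceased (Hanna and Fenna) are combined into a pool of 232,000.
That pool (232,000) is divided at the grandchildren's generation into 4 shares of 58,000. Tavita, Dayo, and Uma each take 58,000. The remaining share for the deceased Liora (58,000) is carried to the next generation.
That pool (58,000) passes entirely to Desmond, the sole taker at the great-grandchildren's generation.

Yolanda: 464,000; Desmond: 58,000; Tavita: 58,000; Harun: 116,000; Dayo: 58,000; Uma: 58,000; Jovan: 116,000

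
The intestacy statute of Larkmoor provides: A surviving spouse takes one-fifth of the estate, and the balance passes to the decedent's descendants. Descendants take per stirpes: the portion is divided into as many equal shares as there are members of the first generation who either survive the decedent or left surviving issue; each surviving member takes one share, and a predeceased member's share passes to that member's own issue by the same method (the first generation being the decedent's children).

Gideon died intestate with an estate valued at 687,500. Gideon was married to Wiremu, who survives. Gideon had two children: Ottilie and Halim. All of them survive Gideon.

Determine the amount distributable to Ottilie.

Ottilie receives 275,000.

Wiremu takes one-fifth of 687,500 = 137,500. The remaining 550,000 passes to the descendants.
The descendants' portion (550,000) is divided into 2 shares of 275,000: Ottilie and Halim each take 275,000.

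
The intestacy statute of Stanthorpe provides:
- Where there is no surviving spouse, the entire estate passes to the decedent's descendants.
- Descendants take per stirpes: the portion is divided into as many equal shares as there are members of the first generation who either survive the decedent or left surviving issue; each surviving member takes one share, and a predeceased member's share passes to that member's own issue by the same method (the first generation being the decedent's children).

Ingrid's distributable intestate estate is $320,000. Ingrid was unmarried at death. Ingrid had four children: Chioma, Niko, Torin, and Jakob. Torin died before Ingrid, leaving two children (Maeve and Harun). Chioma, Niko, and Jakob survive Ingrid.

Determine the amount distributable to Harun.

The entire $320,000 passes to the descendants.
That amount ($320,000) is divided into 4 shares of $80,000: Chioma, Niko, and Jakob each take $80,000; Torin's $80,000 share passes to Torin's issue.
Torin's share ($80,000) is divided into 2 shares of $40,000: Maeve and Harun each take $40,000.

Harun receives $40,000.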